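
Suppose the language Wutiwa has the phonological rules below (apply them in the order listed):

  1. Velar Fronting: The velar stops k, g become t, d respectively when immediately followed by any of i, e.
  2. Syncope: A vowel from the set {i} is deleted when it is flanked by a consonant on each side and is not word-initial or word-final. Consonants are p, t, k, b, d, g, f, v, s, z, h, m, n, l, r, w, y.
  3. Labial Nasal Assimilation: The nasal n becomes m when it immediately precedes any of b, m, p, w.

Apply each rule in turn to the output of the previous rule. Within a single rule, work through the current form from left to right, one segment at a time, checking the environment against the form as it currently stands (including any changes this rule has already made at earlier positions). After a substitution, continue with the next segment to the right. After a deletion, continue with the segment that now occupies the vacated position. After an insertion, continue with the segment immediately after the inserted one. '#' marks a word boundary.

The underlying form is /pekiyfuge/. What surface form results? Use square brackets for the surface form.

[petyfude]

1 Velar Fronting: [pekiyfuge] → [petiyfude]
2 Syncope: [petiyfude] → [petyfude]
3 Labial Nasal Assimilation: no change — [petyfude]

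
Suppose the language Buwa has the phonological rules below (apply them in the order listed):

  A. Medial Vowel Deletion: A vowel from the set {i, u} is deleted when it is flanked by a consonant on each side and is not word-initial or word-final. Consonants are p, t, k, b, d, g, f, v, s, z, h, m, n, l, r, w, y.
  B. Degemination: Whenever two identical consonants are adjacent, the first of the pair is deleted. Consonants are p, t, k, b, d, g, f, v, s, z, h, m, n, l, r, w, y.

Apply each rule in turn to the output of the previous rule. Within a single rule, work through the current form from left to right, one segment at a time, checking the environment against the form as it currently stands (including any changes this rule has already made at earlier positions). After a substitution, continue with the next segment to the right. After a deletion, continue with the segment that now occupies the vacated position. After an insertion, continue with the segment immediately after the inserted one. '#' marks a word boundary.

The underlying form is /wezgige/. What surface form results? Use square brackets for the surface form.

A Medial Vowel Deletion: [wezgige] → [wezgge]
B Degemination: [wezgge] → [wezge]

[wezge]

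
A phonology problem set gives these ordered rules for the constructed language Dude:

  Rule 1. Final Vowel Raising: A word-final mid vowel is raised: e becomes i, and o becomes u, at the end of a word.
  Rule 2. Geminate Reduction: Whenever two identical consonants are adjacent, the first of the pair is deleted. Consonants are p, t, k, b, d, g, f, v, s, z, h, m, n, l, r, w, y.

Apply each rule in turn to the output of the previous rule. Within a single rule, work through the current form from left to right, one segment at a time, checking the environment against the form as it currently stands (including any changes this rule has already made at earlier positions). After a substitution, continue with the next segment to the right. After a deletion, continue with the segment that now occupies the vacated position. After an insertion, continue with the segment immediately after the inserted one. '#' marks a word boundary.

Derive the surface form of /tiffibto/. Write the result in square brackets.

Rule 1 Final Vowel Raising: [tiffibto] → [tiffibtu]
Rule 2 Geminate Reduction: [tiffibtu] → [tifibtu]

[tifibtu]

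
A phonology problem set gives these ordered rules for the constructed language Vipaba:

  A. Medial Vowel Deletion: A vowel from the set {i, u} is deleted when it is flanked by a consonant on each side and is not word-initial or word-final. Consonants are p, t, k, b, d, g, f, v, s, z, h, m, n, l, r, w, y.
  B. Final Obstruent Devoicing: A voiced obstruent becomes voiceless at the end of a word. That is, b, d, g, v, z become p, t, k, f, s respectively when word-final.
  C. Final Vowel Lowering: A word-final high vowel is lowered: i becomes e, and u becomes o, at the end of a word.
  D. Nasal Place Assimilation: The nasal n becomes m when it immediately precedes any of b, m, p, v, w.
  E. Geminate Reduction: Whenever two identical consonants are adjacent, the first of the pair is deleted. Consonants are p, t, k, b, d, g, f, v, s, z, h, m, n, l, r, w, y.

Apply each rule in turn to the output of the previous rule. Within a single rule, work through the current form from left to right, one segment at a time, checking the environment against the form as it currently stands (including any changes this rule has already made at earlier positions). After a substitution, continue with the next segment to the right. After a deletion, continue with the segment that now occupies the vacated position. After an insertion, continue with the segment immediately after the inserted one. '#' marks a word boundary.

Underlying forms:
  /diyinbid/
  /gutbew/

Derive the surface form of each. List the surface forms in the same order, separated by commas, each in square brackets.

/diyinbid/:
  A Medial Vowel Deletion: [diyinbid] → [dynbd]
  B Final Obstruent Devoicing: [dynbd] → [dynbt]
  C Final Vowel Lowering: no change — [dynbt]
  D Nasal Place Assimilation: [dynbt] → [dymbt]
  E Geminate Reduction: no change — [dymbt]
/gutbew/:
  A Medial Vowel Deletion: [gutbew] → [gtbew]
  B Final Obstruent Devoicing: no change — [gtbew]
  C Final Vowel Lowering: no change — [gtbew]
  D Nasal Place Assimilation: no change — [gtbew]
  E Geminate Reduction: no change — [gtbew]

[dymbt], [gtbew]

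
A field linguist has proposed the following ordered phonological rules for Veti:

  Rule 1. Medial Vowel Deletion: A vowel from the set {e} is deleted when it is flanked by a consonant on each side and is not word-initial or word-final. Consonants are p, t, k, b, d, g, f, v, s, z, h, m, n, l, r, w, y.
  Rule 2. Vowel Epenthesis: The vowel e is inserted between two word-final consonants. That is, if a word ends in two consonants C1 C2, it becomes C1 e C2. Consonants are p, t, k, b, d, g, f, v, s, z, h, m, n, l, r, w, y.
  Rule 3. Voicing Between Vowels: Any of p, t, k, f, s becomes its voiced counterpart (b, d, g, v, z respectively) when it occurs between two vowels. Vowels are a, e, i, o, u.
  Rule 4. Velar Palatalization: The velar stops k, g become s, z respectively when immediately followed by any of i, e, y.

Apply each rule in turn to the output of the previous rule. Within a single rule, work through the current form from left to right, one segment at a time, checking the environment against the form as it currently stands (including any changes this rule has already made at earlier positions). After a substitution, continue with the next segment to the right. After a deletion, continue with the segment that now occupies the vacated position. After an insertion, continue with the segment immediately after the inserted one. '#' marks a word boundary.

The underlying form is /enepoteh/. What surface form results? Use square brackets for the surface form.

Rule 1 Medial Vowel Deletion: [enepoteh] → [enpoth]
Rule 2 Vowel Epenthesis: [enpoth] → [enpoteh]
Rule 3 Voicing Between Vowels: [enpoteh] → [enpodeh]
Rule 4 Velar Palatalization: no change — [enpodeh]

[enpodeh]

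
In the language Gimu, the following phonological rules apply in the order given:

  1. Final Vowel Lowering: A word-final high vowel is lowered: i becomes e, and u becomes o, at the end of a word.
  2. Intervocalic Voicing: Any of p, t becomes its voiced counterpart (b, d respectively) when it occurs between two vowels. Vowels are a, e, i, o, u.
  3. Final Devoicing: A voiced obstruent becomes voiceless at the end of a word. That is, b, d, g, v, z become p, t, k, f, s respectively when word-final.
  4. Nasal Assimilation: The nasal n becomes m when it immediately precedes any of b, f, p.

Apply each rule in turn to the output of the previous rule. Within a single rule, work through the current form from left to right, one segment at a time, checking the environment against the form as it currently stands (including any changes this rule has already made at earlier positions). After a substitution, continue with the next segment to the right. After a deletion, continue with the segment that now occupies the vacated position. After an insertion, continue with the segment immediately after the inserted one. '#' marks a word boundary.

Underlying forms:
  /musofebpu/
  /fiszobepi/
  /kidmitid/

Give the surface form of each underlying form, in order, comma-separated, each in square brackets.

/musofebpu/:
  1 Final Vowel Lowering: [musofebpu] → [musofebpo]
  2 Intervocalic Voicing: no change — [musofebpo]
  3 Final Devoicing: no change — [musofebpo]
  4 Nasal Assimilation: no change — [musofebpo]
/fiszobepi/:
  1 Final Vowel Lowering: [fiszobepi] → [fiszobepe]
  2 Intervocalic Voicing: [fiszobepe] → [fiszobebe]
  3 Final Devoicing: no change — [fiszobebe]
  4 Nasal Assimilation: no change — [fiszobebe]
/kidmitid/:
  1 Final Vowel Lowering: no change — [kidmitid]
  2 Intervocalic Voicing: [kidmitid] → [kidmidid]
  3 Final Devoicing: [kidmidid] → [kidmidit]
  4 Nasal Assimilation: no change — [kidmidit]

[musofebpo], [fiszobebe], [kidmidit]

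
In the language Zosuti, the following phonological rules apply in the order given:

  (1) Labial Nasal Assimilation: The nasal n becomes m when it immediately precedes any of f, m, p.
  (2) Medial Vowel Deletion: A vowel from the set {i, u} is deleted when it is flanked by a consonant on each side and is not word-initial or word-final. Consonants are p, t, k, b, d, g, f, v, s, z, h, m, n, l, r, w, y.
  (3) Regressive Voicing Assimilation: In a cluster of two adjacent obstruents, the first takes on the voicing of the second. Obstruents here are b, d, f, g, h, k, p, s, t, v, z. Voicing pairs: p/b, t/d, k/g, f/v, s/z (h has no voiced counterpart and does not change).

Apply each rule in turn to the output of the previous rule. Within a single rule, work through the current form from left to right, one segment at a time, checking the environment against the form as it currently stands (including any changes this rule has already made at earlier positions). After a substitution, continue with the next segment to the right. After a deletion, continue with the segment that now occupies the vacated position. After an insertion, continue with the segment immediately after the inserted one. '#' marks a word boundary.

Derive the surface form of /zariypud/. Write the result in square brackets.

[zarybd]

(1) Labial Nasal Assimilation: no change — [zariypud]
(2) Medial Vowel Deletion: [zariypud] → [zarypd]
(3) Regressive Voicing Assimilation: [zarypd] → [zarybd]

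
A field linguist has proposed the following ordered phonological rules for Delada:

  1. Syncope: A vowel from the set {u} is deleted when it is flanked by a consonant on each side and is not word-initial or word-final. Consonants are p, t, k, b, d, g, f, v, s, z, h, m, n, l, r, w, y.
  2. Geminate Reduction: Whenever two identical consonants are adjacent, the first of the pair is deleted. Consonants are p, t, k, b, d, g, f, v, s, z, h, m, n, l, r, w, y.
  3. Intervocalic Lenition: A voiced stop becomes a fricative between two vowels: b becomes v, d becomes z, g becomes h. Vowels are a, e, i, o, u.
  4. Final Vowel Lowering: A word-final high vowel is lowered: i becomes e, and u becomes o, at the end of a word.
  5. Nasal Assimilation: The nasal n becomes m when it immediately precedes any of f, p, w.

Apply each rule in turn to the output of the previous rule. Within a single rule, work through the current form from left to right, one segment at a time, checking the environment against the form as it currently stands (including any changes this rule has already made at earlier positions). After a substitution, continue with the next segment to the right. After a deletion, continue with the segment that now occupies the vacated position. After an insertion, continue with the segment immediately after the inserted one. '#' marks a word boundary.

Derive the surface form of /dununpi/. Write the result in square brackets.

[dmpe]

1 Syncope: [dununpi] → [dnnpi]
2 Geminate Reduction: [dnnpi] → [dnpi]
3 Intervocalic Lenition: no change — [dnpi]
4 Final Vowel Lowering: [dnpi] → [dnpe]
5 Nasal Assimilation: [dnpe] → [dmpe]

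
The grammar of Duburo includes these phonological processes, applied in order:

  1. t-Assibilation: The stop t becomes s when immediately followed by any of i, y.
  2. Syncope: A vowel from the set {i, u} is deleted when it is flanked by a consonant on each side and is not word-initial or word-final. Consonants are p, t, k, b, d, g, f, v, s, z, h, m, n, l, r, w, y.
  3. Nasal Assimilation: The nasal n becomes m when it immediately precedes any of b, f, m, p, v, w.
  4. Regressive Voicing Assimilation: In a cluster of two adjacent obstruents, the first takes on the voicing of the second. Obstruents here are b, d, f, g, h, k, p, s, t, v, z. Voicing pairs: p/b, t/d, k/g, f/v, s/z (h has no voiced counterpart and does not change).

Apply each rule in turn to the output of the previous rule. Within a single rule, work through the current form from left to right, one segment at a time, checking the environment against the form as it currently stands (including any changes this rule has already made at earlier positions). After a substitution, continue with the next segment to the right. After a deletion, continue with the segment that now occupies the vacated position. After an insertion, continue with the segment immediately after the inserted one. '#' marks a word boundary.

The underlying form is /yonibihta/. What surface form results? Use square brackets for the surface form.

[yomphta]

1 t-Assibilation: no change — [yonibihta]
2 Syncope: [yonibihta] → [yonbhta]
3 Nasal Assimilation: [yonbhta] → [yombhta]
4 Regressive Voicing Assimilation: [yombhta] → [yomphta]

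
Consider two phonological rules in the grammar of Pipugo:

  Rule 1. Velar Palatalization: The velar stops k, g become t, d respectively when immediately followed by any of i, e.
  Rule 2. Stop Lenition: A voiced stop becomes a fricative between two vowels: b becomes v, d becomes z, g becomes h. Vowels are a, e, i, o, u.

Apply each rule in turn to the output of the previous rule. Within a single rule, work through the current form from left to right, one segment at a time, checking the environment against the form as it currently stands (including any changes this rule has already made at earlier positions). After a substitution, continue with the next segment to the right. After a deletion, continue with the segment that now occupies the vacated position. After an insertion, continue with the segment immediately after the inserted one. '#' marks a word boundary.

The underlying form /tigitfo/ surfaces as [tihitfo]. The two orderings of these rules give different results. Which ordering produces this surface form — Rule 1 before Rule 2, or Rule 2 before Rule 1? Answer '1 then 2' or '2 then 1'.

2 then 1

Order 1 then 2:
  1 Velar Palatalization: [tigitfo] → [tiditfo]
  2 Stop Lenition: [tiditfo] → [tizitfo]
  result: [tizitfo]
Order 2 then 1:
  2 Stop Lenition: [tigitfo] → [tihitfo]
  1 Velar Palatalization: no change — [tihitfo]
  result: [tihitfo]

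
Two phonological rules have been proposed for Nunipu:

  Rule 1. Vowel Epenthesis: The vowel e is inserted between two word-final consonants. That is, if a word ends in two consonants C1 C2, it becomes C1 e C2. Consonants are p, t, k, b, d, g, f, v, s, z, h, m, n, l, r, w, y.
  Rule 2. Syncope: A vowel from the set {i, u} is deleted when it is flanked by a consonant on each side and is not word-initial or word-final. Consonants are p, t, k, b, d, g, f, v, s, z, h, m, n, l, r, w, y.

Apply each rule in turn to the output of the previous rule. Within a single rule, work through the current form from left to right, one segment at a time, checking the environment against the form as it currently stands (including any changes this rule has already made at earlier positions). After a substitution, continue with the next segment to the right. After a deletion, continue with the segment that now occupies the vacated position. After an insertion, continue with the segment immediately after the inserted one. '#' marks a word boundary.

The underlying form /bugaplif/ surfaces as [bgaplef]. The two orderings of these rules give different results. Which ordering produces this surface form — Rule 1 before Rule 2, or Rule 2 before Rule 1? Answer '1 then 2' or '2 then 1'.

Order 1 then 2:
  1 Vowel Epenthesis: no change — [bugaplif]
  2 Syncope: [bugaplif] → [bgaplf]
  result: [bgaplf]
Order 2 then 1:
  2 Syncope: [bugaplif] → [bgaplf]
  1 Vowel Epenthesis: [bgaplf] → [bgaplef]
  result: [bgaplef]

2 then 1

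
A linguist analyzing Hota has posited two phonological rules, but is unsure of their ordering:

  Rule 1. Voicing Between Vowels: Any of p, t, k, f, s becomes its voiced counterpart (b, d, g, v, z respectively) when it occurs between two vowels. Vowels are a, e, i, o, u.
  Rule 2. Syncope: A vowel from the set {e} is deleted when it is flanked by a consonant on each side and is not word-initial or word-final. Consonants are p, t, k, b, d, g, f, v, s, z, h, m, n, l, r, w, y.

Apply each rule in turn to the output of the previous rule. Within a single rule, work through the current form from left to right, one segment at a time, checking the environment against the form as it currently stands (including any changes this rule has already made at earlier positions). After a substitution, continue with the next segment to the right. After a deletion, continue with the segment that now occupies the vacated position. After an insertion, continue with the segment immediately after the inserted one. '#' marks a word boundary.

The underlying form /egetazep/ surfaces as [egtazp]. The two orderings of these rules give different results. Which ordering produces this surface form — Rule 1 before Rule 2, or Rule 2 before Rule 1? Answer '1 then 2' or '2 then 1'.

Order 1 then 2:
  1 Voicing Between Vowels: [egetazep] → [egedazep]
  2 Syncope: [egedazep] → [egdazp]
  result: [egdazp]
Order 2 then 1:
  2 Syncope: [egetazep] → [egtazp]
  1 Voicing Between Vowels: no change — [egtazp]
  result: [egtazp]

2 then 1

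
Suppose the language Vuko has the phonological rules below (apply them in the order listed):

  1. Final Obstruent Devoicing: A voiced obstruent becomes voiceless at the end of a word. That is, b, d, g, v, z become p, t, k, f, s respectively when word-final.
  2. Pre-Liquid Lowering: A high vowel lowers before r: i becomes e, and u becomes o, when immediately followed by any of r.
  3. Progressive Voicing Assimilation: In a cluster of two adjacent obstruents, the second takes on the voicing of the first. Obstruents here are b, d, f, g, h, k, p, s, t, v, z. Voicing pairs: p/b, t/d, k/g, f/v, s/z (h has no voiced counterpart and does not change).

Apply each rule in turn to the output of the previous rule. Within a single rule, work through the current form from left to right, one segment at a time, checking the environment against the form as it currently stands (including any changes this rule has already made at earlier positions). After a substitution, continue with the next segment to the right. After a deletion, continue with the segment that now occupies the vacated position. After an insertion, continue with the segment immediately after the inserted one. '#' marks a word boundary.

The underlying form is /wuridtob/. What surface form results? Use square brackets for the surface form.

1 Final Obstruent Devoicing: [wuridtob] → [wuridtop]
2 Pre-Liquid Lowering: [wuridtop] → [woridtop]
3 Progressive Voicing Assimilation: [woridtop] → [woriddop]

[woriddop]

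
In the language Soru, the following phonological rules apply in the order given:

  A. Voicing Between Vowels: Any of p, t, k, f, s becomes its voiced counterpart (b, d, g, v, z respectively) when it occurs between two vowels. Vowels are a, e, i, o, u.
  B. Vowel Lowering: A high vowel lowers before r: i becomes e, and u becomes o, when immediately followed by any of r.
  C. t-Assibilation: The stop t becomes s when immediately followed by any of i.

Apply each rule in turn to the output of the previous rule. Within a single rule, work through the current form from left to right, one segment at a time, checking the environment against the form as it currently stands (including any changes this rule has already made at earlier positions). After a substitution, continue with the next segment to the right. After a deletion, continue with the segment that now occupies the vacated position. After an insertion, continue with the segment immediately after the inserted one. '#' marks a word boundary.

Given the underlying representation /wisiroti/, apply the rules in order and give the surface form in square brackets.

A Voicing Between Vowels: [wisiroti] → [wizirodi]
B Vowel Lowering: [wizirodi] → [wizerodi]
C t-Assibilation: no change — [wizerodi]

[wizerodi]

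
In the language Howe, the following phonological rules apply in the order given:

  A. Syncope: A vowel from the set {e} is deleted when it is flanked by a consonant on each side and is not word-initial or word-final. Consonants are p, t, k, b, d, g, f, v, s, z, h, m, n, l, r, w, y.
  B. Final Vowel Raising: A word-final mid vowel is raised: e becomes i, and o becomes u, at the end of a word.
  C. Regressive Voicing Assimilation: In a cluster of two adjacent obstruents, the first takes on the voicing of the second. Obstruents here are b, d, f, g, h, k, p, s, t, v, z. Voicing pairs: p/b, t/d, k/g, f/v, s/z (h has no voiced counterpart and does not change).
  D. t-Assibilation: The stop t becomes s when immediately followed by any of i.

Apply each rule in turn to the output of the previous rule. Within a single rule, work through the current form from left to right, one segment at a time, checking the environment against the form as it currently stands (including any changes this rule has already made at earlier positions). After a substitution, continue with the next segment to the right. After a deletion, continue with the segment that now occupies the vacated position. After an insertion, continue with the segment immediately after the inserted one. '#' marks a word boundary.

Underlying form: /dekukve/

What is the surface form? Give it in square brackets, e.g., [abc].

A Syncope: [dekukve] → [dkukve]
B Final Vowel Raising: [dkukve] → [dkukvi]
C Regressive Voicing Assimilation: [dkukvi] → [tkugvi]
D t-Assibilation: no change — [tkugvi]

[tkugvi]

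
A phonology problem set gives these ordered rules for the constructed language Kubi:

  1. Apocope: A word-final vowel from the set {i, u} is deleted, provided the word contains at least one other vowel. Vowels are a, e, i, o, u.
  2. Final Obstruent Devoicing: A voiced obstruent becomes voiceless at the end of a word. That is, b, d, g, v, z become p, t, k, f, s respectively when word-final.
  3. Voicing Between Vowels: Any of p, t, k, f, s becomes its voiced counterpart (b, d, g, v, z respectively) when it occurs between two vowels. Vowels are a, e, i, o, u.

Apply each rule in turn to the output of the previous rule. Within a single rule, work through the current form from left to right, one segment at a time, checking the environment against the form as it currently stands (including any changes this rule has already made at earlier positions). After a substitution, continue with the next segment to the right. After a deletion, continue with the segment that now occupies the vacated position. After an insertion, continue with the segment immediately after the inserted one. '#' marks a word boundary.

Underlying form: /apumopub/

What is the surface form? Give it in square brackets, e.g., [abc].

1 Apocope: no change — [apumopub]
2 Final Obstruent Devoicing: [apumopub] → [apumopup]
3 Voicing Between Vowels: [apumopup] → [abumobup]

[abumobup]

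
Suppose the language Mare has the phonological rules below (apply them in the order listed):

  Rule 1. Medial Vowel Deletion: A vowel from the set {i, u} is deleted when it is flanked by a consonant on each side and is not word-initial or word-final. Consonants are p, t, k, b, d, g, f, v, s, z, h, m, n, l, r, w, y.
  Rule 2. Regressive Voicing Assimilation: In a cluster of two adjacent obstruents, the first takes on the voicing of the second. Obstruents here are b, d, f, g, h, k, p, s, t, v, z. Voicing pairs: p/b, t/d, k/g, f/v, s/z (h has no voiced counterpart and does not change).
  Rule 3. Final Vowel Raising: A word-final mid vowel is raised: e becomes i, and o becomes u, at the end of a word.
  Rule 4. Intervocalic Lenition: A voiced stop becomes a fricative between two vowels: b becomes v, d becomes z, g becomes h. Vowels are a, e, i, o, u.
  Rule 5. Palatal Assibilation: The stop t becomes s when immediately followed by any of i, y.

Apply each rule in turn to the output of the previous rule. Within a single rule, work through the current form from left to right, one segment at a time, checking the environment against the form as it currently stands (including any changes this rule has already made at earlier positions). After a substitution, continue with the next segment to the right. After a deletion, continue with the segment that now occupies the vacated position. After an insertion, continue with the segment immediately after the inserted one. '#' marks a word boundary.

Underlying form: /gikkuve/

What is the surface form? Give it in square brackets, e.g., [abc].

[kkgvi]

Rule 1 Medial Vowel Deletion: [gikkuve] → [gkkve]
Rule 2 Regressive Voicing Assimilation: [gkkve] → [kkgve]
Rule 3 Final Vowel Raising: [kkgve] → [kkgvi]
Rule 4 Intervocalic Lenition: no change — [kkgvi]
Rule 5 Palatal Assibilation: no change — [kkgvi]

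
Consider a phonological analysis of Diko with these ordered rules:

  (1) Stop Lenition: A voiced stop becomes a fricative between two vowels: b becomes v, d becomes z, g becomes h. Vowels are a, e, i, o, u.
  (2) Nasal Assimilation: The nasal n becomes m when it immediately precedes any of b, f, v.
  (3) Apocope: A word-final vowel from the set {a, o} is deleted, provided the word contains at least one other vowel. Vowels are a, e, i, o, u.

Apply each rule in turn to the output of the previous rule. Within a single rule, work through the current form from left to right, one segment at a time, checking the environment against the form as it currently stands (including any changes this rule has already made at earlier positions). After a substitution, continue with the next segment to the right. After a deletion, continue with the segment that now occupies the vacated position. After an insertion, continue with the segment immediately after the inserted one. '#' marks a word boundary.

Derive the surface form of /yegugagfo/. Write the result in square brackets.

[yehuhagf]

(1) Stop Lenition: [yegugagfo] → [yehuhagfo]
(2) Nasal Assimilation: no change — [yehuhagfo]
(3) Apocope: [yehuhagfo] → [yehuhagf]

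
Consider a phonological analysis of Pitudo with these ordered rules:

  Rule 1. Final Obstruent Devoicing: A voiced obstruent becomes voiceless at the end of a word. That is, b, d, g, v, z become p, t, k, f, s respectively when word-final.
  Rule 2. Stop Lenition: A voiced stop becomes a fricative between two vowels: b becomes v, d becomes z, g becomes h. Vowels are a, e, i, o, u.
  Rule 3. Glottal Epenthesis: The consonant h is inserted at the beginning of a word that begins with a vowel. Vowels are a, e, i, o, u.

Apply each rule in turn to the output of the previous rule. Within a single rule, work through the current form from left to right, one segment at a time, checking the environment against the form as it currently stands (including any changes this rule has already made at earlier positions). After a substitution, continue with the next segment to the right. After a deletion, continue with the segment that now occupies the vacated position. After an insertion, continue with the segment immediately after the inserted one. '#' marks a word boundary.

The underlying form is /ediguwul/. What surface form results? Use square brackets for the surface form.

[hezihuwul]

Rule 1 Final Obstruent Devoicing: no change — [ediguwul]
Rule 2 Stop Lenition: [ediguwul] → [ezihuwul]
Rule 3 Glottal Epenthesis: [ezihuwul] → [hezihuwul]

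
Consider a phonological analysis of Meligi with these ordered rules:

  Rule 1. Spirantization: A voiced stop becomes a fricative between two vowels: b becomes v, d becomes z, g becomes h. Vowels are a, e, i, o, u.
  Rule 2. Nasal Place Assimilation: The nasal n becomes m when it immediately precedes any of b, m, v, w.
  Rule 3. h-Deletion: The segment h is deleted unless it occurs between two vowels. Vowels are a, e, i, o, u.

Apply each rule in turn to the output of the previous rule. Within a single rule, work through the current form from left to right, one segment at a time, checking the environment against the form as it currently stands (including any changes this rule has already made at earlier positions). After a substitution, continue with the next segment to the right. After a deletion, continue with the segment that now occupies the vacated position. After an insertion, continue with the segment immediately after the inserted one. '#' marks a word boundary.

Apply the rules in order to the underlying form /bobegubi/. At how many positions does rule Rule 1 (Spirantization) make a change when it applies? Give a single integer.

Rule 1 Spirantization: [bobegubi] → [bovehuvi]
Rule 2 Nasal Place Assimilation: no change — [bovehuvi]
Rule 3 h-Deletion: no change — [bovehuvi]
Rule Rule 1 changed 3 position(s).

3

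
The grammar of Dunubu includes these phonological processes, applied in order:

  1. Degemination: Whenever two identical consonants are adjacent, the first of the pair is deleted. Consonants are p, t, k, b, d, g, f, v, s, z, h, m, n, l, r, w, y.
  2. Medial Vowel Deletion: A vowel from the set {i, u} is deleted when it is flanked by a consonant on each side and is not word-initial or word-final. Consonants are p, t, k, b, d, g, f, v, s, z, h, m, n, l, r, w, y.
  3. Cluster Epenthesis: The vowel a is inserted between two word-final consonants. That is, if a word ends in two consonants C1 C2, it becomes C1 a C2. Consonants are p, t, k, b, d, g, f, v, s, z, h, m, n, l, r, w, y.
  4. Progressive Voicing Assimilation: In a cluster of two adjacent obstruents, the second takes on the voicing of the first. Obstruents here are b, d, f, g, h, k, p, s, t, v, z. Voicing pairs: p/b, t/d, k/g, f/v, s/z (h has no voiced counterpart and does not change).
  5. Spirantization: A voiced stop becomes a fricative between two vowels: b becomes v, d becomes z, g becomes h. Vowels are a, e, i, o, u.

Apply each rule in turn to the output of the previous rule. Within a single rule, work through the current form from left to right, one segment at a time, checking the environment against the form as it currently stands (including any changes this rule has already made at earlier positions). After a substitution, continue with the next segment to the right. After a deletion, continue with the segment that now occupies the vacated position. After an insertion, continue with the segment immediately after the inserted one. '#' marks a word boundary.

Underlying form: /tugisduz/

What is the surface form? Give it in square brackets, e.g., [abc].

[tkstaz]

1 Degemination: no change — [tugisduz]
2 Medial Vowel Deletion: [tugisduz] → [tgsdz]
3 Cluster Epenthesis: [tgsdz] → [tgsdaz]
4 Progressive Voicing Assimilation: [tgsdaz] → [tkstaz]
5 Spirantization: no change — [tkstaz]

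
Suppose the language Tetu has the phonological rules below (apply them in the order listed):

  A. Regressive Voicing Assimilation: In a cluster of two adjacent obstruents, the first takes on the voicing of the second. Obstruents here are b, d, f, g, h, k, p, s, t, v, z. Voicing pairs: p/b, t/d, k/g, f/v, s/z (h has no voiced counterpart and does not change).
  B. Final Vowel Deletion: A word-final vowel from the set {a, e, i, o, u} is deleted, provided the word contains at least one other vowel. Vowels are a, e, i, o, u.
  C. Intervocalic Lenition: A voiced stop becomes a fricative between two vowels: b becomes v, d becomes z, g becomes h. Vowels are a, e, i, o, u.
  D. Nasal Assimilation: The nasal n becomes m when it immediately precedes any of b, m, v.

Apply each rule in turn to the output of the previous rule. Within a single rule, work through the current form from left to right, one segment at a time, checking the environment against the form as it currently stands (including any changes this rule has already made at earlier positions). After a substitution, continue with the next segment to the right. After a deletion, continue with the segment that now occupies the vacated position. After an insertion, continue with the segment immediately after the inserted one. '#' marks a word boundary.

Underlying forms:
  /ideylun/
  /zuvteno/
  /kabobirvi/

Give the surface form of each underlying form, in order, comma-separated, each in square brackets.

/ideylun/:
  A Regressive Voicing Assimilation: no change — [ideylun]
  B Final Vowel Deletion: no change — [ideylun]
  C Intervocalic Lenition: [ideylun] → [izeylun]
  D Nasal Assimilation: no change — [izeylun]
/zuvteno/:
  A Regressive Voicing Assimilation: [zuvteno] → [zufteno]
  B Final Vowel Deletion: [zufteno] → [zuften]
  C Intervocalic Lenition: no change — [zuften]
  D Nasal Assimilation: no change — [zuften]
/kabobirvi/:
  A Regressive Voicing Assimilation: no change — [kabobirvi]
  B Final Vowel Deletion: [kabobirvi] → [kabobirv]
  C Intervocalic Lenition: [kabobirv] → [kavovirv]
  D Nasal Assimilation: no change — [kavovirv]

[izeylun], [zuften], [kavovirv]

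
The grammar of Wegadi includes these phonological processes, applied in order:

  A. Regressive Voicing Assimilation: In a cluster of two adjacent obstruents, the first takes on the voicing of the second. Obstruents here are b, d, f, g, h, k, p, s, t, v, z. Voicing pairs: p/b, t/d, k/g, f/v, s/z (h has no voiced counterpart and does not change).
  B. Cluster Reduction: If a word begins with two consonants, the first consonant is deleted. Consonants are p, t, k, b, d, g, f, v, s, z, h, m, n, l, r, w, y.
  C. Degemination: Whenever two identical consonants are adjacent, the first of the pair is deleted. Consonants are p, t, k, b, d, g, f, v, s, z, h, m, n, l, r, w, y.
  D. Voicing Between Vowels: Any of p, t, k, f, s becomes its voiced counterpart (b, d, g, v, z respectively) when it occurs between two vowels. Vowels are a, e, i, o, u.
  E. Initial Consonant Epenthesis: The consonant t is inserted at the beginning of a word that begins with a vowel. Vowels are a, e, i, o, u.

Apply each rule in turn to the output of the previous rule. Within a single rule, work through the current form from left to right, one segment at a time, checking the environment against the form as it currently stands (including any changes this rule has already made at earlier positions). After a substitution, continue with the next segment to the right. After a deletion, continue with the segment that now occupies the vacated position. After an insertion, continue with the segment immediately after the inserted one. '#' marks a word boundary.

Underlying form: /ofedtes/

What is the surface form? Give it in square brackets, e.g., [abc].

A Regressive Voicing Assimilation: [ofedtes] → [ofettes]
B Cluster Reduction: no change — [ofettes]
C Degemination: [ofettes] → [ofetes]
D Voicing Between Vowels: [ofetes] → [ovedes]
E Initial Consonant Epenthesis: [ovedes] → [tovedes]

[tovedes]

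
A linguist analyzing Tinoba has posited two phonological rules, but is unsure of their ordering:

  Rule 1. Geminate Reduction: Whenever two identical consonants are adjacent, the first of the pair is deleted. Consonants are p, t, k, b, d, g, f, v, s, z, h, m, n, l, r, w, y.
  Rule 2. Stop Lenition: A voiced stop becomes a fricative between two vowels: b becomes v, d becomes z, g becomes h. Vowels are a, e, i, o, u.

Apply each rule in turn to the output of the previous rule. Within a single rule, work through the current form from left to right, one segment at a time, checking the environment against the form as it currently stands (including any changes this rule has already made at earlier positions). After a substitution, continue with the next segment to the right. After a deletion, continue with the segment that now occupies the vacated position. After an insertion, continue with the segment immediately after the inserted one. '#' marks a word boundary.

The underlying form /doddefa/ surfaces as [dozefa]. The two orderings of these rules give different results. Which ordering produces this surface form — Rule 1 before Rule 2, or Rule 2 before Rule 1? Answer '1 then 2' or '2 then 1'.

1 then 2

Order 1 then 2:
  1 Geminate Reduction: [doddefa] → [dodefa]
  2 Stop Lenition: [dodefa] → [dozefa]
  result: [dozefa]
Order 2 then 1:
  2 Stop Lenition: no change — [doddefa]
  1 Geminate Reduction: [doddefa] → [dodefa]
  result: [dodefa]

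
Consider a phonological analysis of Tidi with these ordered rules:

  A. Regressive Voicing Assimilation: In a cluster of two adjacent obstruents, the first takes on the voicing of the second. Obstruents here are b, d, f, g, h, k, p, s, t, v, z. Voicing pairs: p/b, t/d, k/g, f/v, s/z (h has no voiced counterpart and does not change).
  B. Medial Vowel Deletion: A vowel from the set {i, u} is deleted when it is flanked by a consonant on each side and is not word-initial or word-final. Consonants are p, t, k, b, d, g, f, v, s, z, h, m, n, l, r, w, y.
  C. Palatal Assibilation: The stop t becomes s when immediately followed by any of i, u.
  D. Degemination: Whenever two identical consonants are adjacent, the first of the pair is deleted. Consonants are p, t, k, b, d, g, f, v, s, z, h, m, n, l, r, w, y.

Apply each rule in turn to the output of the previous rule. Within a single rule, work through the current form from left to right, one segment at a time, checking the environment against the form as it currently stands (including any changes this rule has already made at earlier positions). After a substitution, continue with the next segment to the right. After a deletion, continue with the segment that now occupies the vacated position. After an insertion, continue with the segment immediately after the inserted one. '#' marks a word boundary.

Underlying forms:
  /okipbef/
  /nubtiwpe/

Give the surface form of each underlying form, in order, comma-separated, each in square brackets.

[okbef], [nptwpe]

/okipbef/:
  A Regressive Voicing Assimilation: [okipbef] → [okibbef]
  B Medial Vowel Deletion: [okibbef] → [okbbef]
  C Palatal Assibilation: no change — [okbbef]
  D Degemination: [okbbef] → [okbef]
/nubtiwpe/:
  A Regressive Voicing Assimilation: [nubtiwpe] → [nuptiwpe]
  B Medial Vowel Deletion: [nuptiwpe] → [nptwpe]
  C Palatal Assibilation: no change — [nptwpe]
  D Degemination: no change — [nptwpe]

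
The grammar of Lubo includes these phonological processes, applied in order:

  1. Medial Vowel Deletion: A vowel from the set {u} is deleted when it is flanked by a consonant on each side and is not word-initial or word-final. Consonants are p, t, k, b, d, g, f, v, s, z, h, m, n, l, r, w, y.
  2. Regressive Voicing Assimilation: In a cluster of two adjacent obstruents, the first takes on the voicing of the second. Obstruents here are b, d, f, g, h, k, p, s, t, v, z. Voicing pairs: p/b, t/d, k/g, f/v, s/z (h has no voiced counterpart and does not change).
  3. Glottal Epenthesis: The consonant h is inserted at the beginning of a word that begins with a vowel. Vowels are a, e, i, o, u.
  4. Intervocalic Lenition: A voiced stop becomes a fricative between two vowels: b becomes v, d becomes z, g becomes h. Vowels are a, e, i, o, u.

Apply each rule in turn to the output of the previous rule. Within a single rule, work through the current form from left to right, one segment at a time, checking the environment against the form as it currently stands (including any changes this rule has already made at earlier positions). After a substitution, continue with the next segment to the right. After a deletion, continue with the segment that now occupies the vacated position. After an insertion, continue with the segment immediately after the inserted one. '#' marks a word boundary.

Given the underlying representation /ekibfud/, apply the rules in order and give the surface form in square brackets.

1 Medial Vowel Deletion: [ekibfud] → [ekibfd]
2 Regressive Voicing Assimilation: [ekibfd] → [ekipvd]
3 Glottal Epenthesis: [ekipvd] → [hekipvd]
4 Intervocalic Lenition: no change — [hekipvd]

[hekipvd]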